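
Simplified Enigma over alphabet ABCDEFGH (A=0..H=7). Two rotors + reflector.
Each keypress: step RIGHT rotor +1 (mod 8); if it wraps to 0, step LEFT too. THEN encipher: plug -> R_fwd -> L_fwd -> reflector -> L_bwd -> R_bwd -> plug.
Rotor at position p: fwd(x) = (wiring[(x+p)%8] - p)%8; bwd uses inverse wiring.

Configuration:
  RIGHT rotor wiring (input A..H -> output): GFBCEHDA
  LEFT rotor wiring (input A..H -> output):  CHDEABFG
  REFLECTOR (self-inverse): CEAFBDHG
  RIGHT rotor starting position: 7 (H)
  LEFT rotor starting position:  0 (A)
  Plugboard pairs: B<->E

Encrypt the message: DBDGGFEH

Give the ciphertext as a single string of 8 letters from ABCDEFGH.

Char 1 ('D'): step: R->0, L->1 (L advanced); D->plug->D->R->C->L->D->refl->F->L'->G->R'->A->plug->A
Char 2 ('B'): step: R->1, L=1; B->plug->E->R->G->L->F->refl->D->L'->C->R'->F->plug->F
Char 3 ('D'): step: R->2, L=1; D->plug->D->R->F->L->E->refl->B->L'->H->R'->A->plug->A
Char 4 ('G'): step: R->3, L=1; G->plug->G->R->C->L->D->refl->F->L'->G->R'->H->plug->H
Char 5 ('G'): step: R->4, L=1; G->plug->G->R->F->L->E->refl->B->L'->H->R'->C->plug->C
Char 6 ('F'): step: R->5, L=1; F->plug->F->R->E->L->A->refl->C->L'->B->R'->D->plug->D
Char 7 ('E'): step: R->6, L=1; E->plug->B->R->C->L->D->refl->F->L'->G->R'->G->plug->G
Char 8 ('H'): step: R->7, L=1; H->plug->H->R->E->L->A->refl->C->L'->B->R'->A->plug->A

Answer: AFAHCDGA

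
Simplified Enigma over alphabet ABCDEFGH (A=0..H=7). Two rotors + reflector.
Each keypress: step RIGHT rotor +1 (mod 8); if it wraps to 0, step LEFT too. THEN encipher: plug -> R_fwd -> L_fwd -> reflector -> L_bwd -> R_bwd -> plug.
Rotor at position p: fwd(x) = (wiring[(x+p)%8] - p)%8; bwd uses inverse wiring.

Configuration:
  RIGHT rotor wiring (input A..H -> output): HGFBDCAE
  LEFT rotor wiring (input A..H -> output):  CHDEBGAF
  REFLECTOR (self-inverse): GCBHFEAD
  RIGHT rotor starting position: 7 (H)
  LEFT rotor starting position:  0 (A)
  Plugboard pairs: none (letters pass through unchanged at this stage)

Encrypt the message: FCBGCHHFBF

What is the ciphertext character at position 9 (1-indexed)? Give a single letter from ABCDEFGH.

Char 1 ('F'): step: R->0, L->1 (L advanced); F->plug->F->R->C->L->D->refl->H->L'->F->R'->C->plug->C
Char 2 ('C'): step: R->1, L=1; C->plug->C->R->A->L->G->refl->A->L'->D->R'->G->plug->G
Char 3 ('B'): step: R->2, L=1; B->plug->B->R->H->L->B->refl->C->L'->B->R'->C->plug->C
Char 4 ('G'): step: R->3, L=1; G->plug->G->R->D->L->A->refl->G->L'->A->R'->B->plug->B
Char 5 ('C'): step: R->4, L=1; C->plug->C->R->E->L->F->refl->E->L'->G->R'->B->plug->B
Char 6 ('H'): step: R->5, L=1; H->plug->H->R->G->L->E->refl->F->L'->E->R'->G->plug->G
Char 7 ('H'): step: R->6, L=1; H->plug->H->R->E->L->F->refl->E->L'->G->R'->B->plug->B
Char 8 ('F'): step: R->7, L=1; F->plug->F->R->E->L->F->refl->E->L'->G->R'->D->plug->D
Char 9 ('B'): step: R->0, L->2 (L advanced); B->plug->B->R->G->L->A->refl->G->L'->E->R'->H->plug->H

H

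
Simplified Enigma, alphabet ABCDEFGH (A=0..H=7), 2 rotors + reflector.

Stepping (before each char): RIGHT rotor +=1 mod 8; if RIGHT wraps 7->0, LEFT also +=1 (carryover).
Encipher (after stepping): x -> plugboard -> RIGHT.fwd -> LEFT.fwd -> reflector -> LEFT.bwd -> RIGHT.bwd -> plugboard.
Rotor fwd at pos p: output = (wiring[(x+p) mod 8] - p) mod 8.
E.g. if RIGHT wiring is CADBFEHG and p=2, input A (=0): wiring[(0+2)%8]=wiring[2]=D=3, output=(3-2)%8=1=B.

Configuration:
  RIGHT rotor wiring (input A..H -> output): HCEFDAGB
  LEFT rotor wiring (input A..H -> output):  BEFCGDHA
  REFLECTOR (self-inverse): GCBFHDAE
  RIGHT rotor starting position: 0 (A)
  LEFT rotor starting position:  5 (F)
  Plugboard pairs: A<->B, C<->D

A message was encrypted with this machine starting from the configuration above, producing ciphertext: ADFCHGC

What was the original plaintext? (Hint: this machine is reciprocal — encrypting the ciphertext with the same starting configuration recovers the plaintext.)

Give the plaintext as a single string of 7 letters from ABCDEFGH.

Answer: DFCGCBA

Derivation:
Char 1 ('A'): step: R->1, L=5; A->plug->B->R->D->L->E->refl->H->L'->E->R'->C->plug->D
Char 2 ('D'): step: R->2, L=5; D->plug->C->R->B->L->C->refl->B->L'->H->R'->F->plug->F
Char 3 ('F'): step: R->3, L=5; F->plug->F->R->E->L->H->refl->E->L'->D->R'->D->plug->C
Char 4 ('C'): step: R->4, L=5; C->plug->D->R->F->L->A->refl->G->L'->A->R'->G->plug->G
Char 5 ('H'): step: R->5, L=5; H->plug->H->R->G->L->F->refl->D->L'->C->R'->D->plug->C
Char 6 ('G'): step: R->6, L=5; G->plug->G->R->F->L->A->refl->G->L'->A->R'->A->plug->B
Char 7 ('C'): step: R->7, L=5; C->plug->D->R->F->L->A->refl->G->L'->A->R'->B->plug->A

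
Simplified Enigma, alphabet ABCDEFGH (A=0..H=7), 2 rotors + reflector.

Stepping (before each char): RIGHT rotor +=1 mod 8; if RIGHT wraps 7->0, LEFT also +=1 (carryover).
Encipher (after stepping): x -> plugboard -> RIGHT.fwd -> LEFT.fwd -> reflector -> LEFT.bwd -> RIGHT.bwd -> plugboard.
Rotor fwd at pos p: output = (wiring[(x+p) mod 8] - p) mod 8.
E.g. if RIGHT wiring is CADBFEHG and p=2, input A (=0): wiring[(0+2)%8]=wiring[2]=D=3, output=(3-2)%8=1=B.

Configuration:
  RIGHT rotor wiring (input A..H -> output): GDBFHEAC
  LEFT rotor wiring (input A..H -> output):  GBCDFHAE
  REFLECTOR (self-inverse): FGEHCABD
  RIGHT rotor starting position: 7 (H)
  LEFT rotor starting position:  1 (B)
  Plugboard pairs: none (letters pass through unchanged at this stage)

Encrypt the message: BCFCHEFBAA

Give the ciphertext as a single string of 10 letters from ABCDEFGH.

Answer: GGBBCCADFG

Derivation:
Char 1 ('B'): step: R->0, L->2 (L advanced); B->plug->B->R->D->L->F->refl->A->L'->A->R'->G->plug->G
Char 2 ('C'): step: R->1, L=2; C->plug->C->R->E->L->G->refl->B->L'->B->R'->G->plug->G
Char 3 ('F'): step: R->2, L=2; F->plug->F->R->A->L->A->refl->F->L'->D->R'->B->plug->B
Char 4 ('C'): step: R->3, L=2; C->plug->C->R->B->L->B->refl->G->L'->E->R'->B->plug->B
Char 5 ('H'): step: R->4, L=2; H->plug->H->R->B->L->B->refl->G->L'->E->R'->C->plug->C
Char 6 ('E'): step: R->5, L=2; E->plug->E->R->G->L->E->refl->C->L'->F->R'->C->plug->C
Char 7 ('F'): step: R->6, L=2; F->plug->F->R->H->L->H->refl->D->L'->C->R'->A->plug->A
Char 8 ('B'): step: R->7, L=2; B->plug->B->R->H->L->H->refl->D->L'->C->R'->D->plug->D
Char 9 ('A'): step: R->0, L->3 (L advanced); A->plug->A->R->G->L->G->refl->B->L'->E->R'->F->plug->F
Char 10 ('A'): step: R->1, L=3; A->plug->A->R->C->L->E->refl->C->L'->B->R'->G->plug->G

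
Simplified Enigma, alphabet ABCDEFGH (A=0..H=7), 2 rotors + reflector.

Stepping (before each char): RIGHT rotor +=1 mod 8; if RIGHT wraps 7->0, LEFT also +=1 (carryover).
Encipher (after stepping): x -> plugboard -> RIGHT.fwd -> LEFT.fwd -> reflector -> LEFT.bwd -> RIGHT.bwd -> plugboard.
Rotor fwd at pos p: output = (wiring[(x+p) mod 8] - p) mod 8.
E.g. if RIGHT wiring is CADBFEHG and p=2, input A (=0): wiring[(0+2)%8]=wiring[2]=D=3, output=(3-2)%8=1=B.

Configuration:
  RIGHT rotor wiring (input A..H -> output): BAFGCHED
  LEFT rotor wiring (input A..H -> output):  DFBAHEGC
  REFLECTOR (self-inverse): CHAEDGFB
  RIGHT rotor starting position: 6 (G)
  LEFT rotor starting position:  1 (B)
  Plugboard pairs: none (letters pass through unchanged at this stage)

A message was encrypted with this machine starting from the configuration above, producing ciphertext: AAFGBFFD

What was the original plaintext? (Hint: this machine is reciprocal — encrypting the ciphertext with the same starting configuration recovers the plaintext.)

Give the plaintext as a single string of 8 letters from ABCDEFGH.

Answer: GECBCDCH

Derivation:
Char 1 ('A'): step: R->7, L=1; A->plug->A->R->E->L->D->refl->E->L'->A->R'->G->plug->G
Char 2 ('A'): step: R->0, L->2 (L advanced); A->plug->A->R->B->L->G->refl->F->L'->C->R'->E->plug->E
Char 3 ('F'): step: R->1, L=2; F->plug->F->R->D->L->C->refl->A->L'->F->R'->C->plug->C
Char 4 ('G'): step: R->2, L=2; G->plug->G->R->H->L->D->refl->E->L'->E->R'->B->plug->B
Char 5 ('B'): step: R->3, L=2; B->plug->B->R->H->L->D->refl->E->L'->E->R'->C->plug->C
Char 6 ('F'): step: R->4, L=2; F->plug->F->R->E->L->E->refl->D->L'->H->R'->D->plug->D
Char 7 ('F'): step: R->5, L=2; F->plug->F->R->A->L->H->refl->B->L'->G->R'->C->plug->C
Char 8 ('D'): step: R->6, L=2; D->plug->D->R->C->L->F->refl->G->L'->B->R'->H->plug->H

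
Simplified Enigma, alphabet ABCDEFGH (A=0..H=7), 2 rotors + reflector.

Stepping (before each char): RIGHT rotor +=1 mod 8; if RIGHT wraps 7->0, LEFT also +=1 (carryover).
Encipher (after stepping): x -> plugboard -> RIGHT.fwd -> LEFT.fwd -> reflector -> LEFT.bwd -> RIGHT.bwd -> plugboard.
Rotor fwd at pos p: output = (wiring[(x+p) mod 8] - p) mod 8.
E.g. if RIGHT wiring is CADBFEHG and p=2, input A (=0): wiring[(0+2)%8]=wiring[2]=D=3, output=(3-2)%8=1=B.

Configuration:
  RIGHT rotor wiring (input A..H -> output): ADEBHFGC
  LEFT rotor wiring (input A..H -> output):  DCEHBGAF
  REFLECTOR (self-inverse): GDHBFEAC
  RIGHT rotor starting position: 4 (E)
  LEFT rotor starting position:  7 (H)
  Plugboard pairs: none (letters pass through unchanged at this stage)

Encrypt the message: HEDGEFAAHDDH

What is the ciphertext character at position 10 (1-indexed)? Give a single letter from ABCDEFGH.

Char 1 ('H'): step: R->5, L=7; H->plug->H->R->C->L->D->refl->B->L'->H->R'->F->plug->F
Char 2 ('E'): step: R->6, L=7; E->plug->E->R->G->L->H->refl->C->L'->F->R'->D->plug->D
Char 3 ('D'): step: R->7, L=7; D->plug->D->R->F->L->C->refl->H->L'->G->R'->G->plug->G
Char 4 ('G'): step: R->0, L->0 (L advanced); G->plug->G->R->G->L->A->refl->G->L'->F->R'->F->plug->F
Char 5 ('E'): step: R->1, L=0; E->plug->E->R->E->L->B->refl->D->L'->A->R'->C->plug->C
Char 6 ('F'): step: R->2, L=0; F->plug->F->R->A->L->D->refl->B->L'->E->R'->E->plug->E
Char 7 ('A'): step: R->3, L=0; A->plug->A->R->G->L->A->refl->G->L'->F->R'->F->plug->F
Char 8 ('A'): step: R->4, L=0; A->plug->A->R->D->L->H->refl->C->L'->B->R'->B->plug->B
Char 9 ('H'): step: R->5, L=0; H->plug->H->R->C->L->E->refl->F->L'->H->R'->F->plug->F
Char 10 ('D'): step: R->6, L=0; D->plug->D->R->F->L->G->refl->A->L'->G->R'->E->plug->E

E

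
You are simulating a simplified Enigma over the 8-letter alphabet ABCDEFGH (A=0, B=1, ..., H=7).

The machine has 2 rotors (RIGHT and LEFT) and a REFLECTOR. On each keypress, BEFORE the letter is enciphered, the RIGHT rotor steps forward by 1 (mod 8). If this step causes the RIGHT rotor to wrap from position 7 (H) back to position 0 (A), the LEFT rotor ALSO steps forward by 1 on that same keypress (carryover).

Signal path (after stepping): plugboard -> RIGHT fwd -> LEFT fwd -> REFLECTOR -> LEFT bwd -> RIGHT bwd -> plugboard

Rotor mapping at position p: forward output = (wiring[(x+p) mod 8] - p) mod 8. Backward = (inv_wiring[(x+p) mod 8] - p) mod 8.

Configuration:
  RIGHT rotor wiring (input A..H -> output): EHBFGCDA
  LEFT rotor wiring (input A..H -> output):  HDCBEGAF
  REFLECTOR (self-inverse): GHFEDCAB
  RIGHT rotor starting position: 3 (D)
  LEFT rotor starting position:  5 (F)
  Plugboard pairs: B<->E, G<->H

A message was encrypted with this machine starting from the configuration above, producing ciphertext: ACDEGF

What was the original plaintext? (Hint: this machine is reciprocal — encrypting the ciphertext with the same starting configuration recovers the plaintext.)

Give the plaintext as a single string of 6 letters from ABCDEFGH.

Answer: DACHHB

Derivation:
Char 1 ('A'): step: R->4, L=5; A->plug->A->R->C->L->A->refl->G->L'->E->R'->D->plug->D
Char 2 ('C'): step: R->5, L=5; C->plug->C->R->D->L->C->refl->F->L'->F->R'->A->plug->A
Char 3 ('D'): step: R->6, L=5; D->plug->D->R->B->L->D->refl->E->L'->G->R'->C->plug->C
Char 4 ('E'): step: R->7, L=5; E->plug->B->R->F->L->F->refl->C->L'->D->R'->G->plug->H
Char 5 ('G'): step: R->0, L->6 (L advanced); G->plug->H->R->A->L->C->refl->F->L'->D->R'->G->plug->H
Char 6 ('F'): step: R->1, L=6; F->plug->F->R->C->L->B->refl->H->L'->B->R'->E->plug->B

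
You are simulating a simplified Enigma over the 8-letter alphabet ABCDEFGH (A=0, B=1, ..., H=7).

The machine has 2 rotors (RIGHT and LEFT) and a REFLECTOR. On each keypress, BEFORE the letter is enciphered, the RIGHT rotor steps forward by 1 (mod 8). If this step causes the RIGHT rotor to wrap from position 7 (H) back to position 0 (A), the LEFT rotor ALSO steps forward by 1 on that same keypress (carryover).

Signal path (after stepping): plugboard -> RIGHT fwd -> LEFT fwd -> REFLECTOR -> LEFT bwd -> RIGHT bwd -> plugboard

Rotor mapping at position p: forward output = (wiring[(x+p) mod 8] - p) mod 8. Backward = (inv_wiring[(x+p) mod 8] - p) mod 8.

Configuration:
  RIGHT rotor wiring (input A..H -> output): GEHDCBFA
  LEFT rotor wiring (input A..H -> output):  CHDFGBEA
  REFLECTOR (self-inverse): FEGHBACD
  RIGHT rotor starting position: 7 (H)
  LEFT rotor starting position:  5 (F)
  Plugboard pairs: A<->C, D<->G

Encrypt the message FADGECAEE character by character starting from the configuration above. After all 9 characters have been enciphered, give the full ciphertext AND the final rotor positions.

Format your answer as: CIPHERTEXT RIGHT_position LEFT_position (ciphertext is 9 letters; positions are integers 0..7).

Char 1 ('F'): step: R->0, L->6 (L advanced); F->plug->F->R->B->L->C->refl->G->L'->A->R'->H->plug->H
Char 2 ('A'): step: R->1, L=6; A->plug->C->R->C->L->E->refl->B->L'->D->R'->A->plug->C
Char 3 ('D'): step: R->2, L=6; D->plug->G->R->E->L->F->refl->A->L'->G->R'->F->plug->F
Char 4 ('G'): step: R->3, L=6; G->plug->D->R->C->L->E->refl->B->L'->D->R'->F->plug->F
Char 5 ('E'): step: R->4, L=6; E->plug->E->R->C->L->E->refl->B->L'->D->R'->G->plug->D
Char 6 ('C'): step: R->5, L=6; C->plug->A->R->E->L->F->refl->A->L'->G->R'->G->plug->D
Char 7 ('A'): step: R->6, L=6; A->plug->C->R->A->L->G->refl->C->L'->B->R'->E->plug->E
Char 8 ('E'): step: R->7, L=6; E->plug->E->R->E->L->F->refl->A->L'->G->R'->H->plug->H
Char 9 ('E'): step: R->0, L->7 (L advanced); E->plug->E->R->C->L->A->refl->F->L'->H->R'->C->plug->A
Final: ciphertext=HCFFDDEHA, RIGHT=0, LEFT=7

Answer: HCFFDDEHA 0 7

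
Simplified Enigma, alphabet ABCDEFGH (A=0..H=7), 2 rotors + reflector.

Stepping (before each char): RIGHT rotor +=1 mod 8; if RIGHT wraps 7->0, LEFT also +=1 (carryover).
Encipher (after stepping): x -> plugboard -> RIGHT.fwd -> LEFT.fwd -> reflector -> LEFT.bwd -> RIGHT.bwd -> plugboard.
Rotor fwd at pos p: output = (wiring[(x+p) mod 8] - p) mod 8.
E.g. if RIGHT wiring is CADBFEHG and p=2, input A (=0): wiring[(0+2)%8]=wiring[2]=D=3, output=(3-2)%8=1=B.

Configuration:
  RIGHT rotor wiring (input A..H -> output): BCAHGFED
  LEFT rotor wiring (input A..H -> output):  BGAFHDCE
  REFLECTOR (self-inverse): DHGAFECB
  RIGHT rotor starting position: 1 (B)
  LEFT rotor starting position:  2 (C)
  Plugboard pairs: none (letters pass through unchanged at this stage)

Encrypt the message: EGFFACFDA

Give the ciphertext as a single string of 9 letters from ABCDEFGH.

Char 1 ('E'): step: R->2, L=2; E->plug->E->R->C->L->F->refl->E->L'->H->R'->G->plug->G
Char 2 ('G'): step: R->3, L=2; G->plug->G->R->H->L->E->refl->F->L'->C->R'->C->plug->C
Char 3 ('F'): step: R->4, L=2; F->plug->F->R->G->L->H->refl->B->L'->D->R'->H->plug->H
Char 4 ('F'): step: R->5, L=2; F->plug->F->R->D->L->B->refl->H->L'->G->R'->C->plug->C
Char 5 ('A'): step: R->6, L=2; A->plug->A->R->G->L->H->refl->B->L'->D->R'->C->plug->C
Char 6 ('C'): step: R->7, L=2; C->plug->C->R->D->L->B->refl->H->L'->G->R'->G->plug->G
Char 7 ('F'): step: R->0, L->3 (L advanced); F->plug->F->R->F->L->G->refl->C->L'->A->R'->C->plug->C
Char 8 ('D'): step: R->1, L=3; D->plug->D->R->F->L->G->refl->C->L'->A->R'->H->plug->H
Char 9 ('A'): step: R->2, L=3; A->plug->A->R->G->L->D->refl->A->L'->C->R'->E->plug->E

Answer: GCHCCGCHE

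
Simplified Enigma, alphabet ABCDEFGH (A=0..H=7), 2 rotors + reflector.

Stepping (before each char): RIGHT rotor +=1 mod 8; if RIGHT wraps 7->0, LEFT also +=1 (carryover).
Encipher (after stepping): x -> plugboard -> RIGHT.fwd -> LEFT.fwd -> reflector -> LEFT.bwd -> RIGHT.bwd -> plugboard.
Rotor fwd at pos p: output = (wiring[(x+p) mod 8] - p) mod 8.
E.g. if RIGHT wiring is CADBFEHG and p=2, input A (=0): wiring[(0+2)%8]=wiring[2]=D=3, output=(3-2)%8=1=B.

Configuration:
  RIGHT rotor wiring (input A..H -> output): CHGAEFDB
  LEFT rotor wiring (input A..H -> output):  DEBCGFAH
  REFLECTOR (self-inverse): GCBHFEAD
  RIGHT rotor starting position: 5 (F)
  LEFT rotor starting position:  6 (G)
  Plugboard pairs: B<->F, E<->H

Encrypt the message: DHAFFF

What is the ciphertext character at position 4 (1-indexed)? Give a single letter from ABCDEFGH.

Char 1 ('D'): step: R->6, L=6; D->plug->D->R->B->L->B->refl->C->L'->A->R'->E->plug->H
Char 2 ('H'): step: R->7, L=6; H->plug->E->R->B->L->B->refl->C->L'->A->R'->C->plug->C
Char 3 ('A'): step: R->0, L->7 (L advanced); A->plug->A->R->C->L->F->refl->E->L'->B->R'->H->plug->E
Char 4 ('F'): step: R->1, L=7; F->plug->B->R->F->L->H->refl->D->L'->E->R'->E->plug->H

H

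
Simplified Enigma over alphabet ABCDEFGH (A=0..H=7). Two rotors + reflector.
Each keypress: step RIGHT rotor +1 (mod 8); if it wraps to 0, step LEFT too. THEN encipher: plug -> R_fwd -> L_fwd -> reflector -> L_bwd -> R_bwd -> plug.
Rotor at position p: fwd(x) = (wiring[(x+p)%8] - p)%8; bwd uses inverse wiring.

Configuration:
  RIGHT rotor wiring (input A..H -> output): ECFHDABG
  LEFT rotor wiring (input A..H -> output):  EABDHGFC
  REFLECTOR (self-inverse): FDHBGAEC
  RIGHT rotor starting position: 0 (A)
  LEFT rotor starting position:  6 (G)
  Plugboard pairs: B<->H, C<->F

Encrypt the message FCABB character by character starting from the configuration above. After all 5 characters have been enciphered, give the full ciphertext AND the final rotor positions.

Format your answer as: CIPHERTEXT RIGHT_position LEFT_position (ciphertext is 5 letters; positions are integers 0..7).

Answer: HDDEH 5 6

Derivation:
Char 1 ('F'): step: R->1, L=6; F->plug->C->R->G->L->B->refl->D->L'->E->R'->B->plug->H
Char 2 ('C'): step: R->2, L=6; C->plug->F->R->E->L->D->refl->B->L'->G->R'->D->plug->D
Char 3 ('A'): step: R->3, L=6; A->plug->A->R->E->L->D->refl->B->L'->G->R'->D->plug->D
Char 4 ('B'): step: R->4, L=6; B->plug->H->R->D->L->C->refl->H->L'->A->R'->E->plug->E
Char 5 ('B'): step: R->5, L=6; B->plug->H->R->G->L->B->refl->D->L'->E->R'->B->plug->H
Final: ciphertext=HDDEH, RIGHT=5, LEFT=6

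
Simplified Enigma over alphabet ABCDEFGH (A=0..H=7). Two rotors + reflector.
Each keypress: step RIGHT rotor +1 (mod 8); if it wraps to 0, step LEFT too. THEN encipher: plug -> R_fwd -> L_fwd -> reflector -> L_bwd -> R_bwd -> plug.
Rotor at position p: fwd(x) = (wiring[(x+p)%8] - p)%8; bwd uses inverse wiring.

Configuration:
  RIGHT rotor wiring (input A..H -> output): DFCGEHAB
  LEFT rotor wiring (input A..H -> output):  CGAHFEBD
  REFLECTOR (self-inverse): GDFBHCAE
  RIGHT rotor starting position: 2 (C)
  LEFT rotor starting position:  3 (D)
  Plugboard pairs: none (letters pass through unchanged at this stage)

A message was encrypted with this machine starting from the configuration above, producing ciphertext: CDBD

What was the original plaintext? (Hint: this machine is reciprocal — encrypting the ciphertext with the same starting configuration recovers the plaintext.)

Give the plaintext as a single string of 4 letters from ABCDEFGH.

Char 1 ('C'): step: R->3, L=3; C->plug->C->R->E->L->A->refl->G->L'->D->R'->A->plug->A
Char 2 ('D'): step: R->4, L=3; D->plug->D->R->F->L->H->refl->E->L'->A->R'->A->plug->A
Char 3 ('B'): step: R->5, L=3; B->plug->B->R->D->L->G->refl->A->L'->E->R'->C->plug->C
Char 4 ('D'): step: R->6, L=3; D->plug->D->R->H->L->F->refl->C->L'->B->R'->H->plug->H

Answer: AACH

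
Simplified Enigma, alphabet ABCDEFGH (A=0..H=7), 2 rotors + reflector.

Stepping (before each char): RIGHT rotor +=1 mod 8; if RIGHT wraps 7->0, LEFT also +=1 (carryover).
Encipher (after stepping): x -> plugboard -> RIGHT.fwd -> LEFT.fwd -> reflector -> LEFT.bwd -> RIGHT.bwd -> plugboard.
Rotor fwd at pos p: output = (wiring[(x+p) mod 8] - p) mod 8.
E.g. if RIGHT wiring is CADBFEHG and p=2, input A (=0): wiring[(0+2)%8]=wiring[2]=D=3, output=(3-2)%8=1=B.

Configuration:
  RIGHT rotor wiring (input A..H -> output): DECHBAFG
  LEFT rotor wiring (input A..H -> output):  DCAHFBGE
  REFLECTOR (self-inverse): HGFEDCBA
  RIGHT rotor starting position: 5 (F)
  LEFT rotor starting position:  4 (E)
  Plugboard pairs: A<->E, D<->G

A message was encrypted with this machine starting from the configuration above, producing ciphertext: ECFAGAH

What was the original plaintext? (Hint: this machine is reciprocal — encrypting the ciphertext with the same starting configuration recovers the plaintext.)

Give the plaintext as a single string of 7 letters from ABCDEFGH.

Char 1 ('E'): step: R->6, L=4; E->plug->A->R->H->L->D->refl->E->L'->G->R'->D->plug->G
Char 2 ('C'): step: R->7, L=4; C->plug->C->R->F->L->G->refl->B->L'->A->R'->E->plug->A
Char 3 ('F'): step: R->0, L->5 (L advanced); F->plug->F->R->A->L->E->refl->D->L'->F->R'->G->plug->D
Char 4 ('A'): step: R->1, L=5; A->plug->E->R->H->L->A->refl->H->L'->C->R'->H->plug->H
Char 5 ('G'): step: R->2, L=5; G->plug->D->R->G->L->C->refl->F->L'->E->R'->F->plug->F
Char 6 ('A'): step: R->3, L=5; A->plug->E->R->D->L->G->refl->B->L'->B->R'->G->plug->D
Char 7 ('H'): step: R->4, L=5; H->plug->H->R->D->L->G->refl->B->L'->B->R'->C->plug->C

Answer: GADHFDC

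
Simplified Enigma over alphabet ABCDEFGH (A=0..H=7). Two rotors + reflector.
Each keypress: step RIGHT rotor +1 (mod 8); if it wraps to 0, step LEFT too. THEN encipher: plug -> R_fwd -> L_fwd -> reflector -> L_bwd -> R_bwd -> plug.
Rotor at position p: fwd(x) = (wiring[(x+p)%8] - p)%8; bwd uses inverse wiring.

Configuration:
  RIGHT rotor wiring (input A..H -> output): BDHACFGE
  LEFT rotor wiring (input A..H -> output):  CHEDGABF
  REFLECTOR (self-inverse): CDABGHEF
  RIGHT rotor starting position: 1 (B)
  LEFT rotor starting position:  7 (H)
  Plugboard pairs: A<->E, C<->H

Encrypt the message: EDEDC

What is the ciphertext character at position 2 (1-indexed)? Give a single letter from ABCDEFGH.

Char 1 ('E'): step: R->2, L=7; E->plug->A->R->F->L->H->refl->F->L'->D->R'->D->plug->D
Char 2 ('D'): step: R->3, L=7; D->plug->D->R->D->L->F->refl->H->L'->F->R'->A->plug->E

E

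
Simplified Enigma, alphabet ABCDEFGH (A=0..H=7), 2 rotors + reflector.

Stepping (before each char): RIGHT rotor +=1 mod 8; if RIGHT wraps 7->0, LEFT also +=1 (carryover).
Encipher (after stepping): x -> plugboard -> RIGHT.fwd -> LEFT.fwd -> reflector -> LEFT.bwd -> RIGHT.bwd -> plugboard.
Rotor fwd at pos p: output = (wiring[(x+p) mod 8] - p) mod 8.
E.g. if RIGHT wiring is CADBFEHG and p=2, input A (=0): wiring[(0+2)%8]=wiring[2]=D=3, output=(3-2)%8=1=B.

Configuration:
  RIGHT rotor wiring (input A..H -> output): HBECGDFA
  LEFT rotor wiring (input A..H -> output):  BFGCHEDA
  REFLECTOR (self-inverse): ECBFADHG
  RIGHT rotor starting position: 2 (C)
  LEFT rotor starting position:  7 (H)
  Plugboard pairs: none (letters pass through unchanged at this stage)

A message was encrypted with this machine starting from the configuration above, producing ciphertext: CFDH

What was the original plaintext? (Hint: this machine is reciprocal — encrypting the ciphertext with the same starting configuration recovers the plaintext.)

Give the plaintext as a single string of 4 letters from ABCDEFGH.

Char 1 ('C'): step: R->3, L=7; C->plug->C->R->A->L->B->refl->C->L'->B->R'->H->plug->H
Char 2 ('F'): step: R->4, L=7; F->plug->F->R->F->L->A->refl->E->L'->H->R'->B->plug->B
Char 3 ('D'): step: R->5, L=7; D->plug->D->R->C->L->G->refl->H->L'->D->R'->C->plug->C
Char 4 ('H'): step: R->6, L=7; H->plug->H->R->F->L->A->refl->E->L'->H->R'->A->plug->A

Answer: HBCA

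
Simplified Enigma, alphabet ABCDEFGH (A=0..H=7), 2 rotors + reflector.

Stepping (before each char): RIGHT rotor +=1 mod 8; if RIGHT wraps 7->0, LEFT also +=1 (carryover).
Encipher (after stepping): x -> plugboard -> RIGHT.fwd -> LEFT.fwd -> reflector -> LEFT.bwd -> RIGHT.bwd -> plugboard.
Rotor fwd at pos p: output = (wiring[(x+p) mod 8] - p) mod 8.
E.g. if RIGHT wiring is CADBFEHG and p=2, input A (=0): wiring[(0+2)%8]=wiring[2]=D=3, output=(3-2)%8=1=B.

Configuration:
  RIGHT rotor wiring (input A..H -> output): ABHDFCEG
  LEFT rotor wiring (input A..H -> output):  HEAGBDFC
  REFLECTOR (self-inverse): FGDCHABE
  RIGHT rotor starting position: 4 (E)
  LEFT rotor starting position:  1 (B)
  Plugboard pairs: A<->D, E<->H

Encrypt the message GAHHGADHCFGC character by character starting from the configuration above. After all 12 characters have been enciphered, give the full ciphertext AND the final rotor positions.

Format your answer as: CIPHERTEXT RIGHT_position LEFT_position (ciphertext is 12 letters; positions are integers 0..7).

Answer: BCAEBCHEFDAF 0 3

Derivation:
Char 1 ('G'): step: R->5, L=1; G->plug->G->R->G->L->B->refl->G->L'->H->R'->B->plug->B
Char 2 ('A'): step: R->6, L=1; A->plug->D->R->D->L->A->refl->F->L'->C->R'->C->plug->C
Char 3 ('H'): step: R->7, L=1; H->plug->E->R->E->L->C->refl->D->L'->A->R'->D->plug->A
Char 4 ('H'): step: R->0, L->2 (L advanced); H->plug->E->R->F->L->A->refl->F->L'->G->R'->H->plug->E
Char 5 ('G'): step: R->1, L=2; G->plug->G->R->F->L->A->refl->F->L'->G->R'->B->plug->B
Char 6 ('A'): step: R->2, L=2; A->plug->D->R->A->L->G->refl->B->L'->D->R'->C->plug->C
Char 7 ('D'): step: R->3, L=2; D->plug->A->R->A->L->G->refl->B->L'->D->R'->E->plug->H
Char 8 ('H'): step: R->4, L=2; H->plug->E->R->E->L->D->refl->C->L'->H->R'->H->plug->E
Char 9 ('C'): step: R->5, L=2; C->plug->C->R->B->L->E->refl->H->L'->C->R'->F->plug->F
Char 10 ('F'): step: R->6, L=2; F->plug->F->R->F->L->A->refl->F->L'->G->R'->A->plug->D
Char 11 ('G'): step: R->7, L=2; G->plug->G->R->D->L->B->refl->G->L'->A->R'->D->plug->A
Char 12 ('C'): step: R->0, L->3 (L advanced); C->plug->C->R->H->L->F->refl->A->L'->C->R'->F->plug->F
Final: ciphertext=BCAEBCHEFDAF, RIGHT=0, LEFT=3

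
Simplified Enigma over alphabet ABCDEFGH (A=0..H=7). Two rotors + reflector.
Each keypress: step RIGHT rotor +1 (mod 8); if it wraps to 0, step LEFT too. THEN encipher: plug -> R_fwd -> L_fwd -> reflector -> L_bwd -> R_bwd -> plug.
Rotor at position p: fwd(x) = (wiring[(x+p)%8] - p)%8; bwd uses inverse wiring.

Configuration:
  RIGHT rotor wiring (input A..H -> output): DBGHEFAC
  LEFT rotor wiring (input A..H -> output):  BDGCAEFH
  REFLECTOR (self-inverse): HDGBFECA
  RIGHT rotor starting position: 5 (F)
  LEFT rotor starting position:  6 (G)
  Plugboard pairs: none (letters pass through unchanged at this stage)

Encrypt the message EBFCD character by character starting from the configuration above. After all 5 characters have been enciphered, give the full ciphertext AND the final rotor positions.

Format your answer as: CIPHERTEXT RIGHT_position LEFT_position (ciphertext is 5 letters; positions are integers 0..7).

Char 1 ('E'): step: R->6, L=6; E->plug->E->R->A->L->H->refl->A->L'->E->R'->B->plug->B
Char 2 ('B'): step: R->7, L=6; B->plug->B->R->E->L->A->refl->H->L'->A->R'->E->plug->E
Char 3 ('F'): step: R->0, L->7 (L advanced); F->plug->F->R->F->L->B->refl->D->L'->E->R'->E->plug->E
Char 4 ('C'): step: R->1, L=7; C->plug->C->R->G->L->F->refl->E->L'->C->R'->H->plug->H
Char 5 ('D'): step: R->2, L=7; D->plug->D->R->D->L->H->refl->A->L'->A->R'->F->plug->F
Final: ciphertext=BEEHF, RIGHT=2, LEFT=7

Answer: BEEHF 2 7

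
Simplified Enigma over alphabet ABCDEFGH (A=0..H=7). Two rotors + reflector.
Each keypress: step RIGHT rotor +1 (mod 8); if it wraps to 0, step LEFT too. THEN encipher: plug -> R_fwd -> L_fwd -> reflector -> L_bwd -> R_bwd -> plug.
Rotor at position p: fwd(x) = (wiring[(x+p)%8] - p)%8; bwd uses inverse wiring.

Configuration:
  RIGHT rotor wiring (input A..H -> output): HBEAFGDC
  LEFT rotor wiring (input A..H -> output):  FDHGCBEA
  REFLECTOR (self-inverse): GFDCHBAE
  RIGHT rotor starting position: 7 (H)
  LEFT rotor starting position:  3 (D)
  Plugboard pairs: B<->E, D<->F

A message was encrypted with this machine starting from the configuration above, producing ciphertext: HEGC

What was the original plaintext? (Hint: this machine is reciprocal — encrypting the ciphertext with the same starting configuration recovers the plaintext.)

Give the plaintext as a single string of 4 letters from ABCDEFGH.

Answer: FBCA

Derivation:
Char 1 ('H'): step: R->0, L->4 (L advanced); H->plug->H->R->C->L->A->refl->G->L'->A->R'->D->plug->F
Char 2 ('E'): step: R->1, L=4; E->plug->B->R->D->L->E->refl->H->L'->F->R'->E->plug->B
Char 3 ('G'): step: R->2, L=4; G->plug->G->R->F->L->H->refl->E->L'->D->R'->C->plug->C
Char 4 ('C'): step: R->3, L=4; C->plug->C->R->D->L->E->refl->H->L'->F->R'->A->plug->A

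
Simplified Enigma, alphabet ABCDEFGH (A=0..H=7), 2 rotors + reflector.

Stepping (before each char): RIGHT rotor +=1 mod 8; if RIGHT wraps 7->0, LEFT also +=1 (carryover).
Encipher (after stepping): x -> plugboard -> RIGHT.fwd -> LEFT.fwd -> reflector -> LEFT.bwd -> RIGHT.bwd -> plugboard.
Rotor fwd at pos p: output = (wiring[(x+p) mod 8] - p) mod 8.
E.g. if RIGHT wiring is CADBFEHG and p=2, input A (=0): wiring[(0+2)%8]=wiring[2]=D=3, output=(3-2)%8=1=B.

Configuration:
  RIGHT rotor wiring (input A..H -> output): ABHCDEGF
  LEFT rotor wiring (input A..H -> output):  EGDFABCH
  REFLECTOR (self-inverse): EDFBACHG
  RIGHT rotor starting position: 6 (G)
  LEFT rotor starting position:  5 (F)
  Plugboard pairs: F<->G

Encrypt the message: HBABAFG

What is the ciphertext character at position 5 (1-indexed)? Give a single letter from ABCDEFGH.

Char 1 ('H'): step: R->7, L=5; H->plug->H->R->H->L->D->refl->B->L'->E->R'->F->plug->G
Char 2 ('B'): step: R->0, L->6 (L advanced); B->plug->B->R->B->L->B->refl->D->L'->H->R'->C->plug->C
Char 3 ('A'): step: R->1, L=6; A->plug->A->R->A->L->E->refl->A->L'->D->R'->E->plug->E
Char 4 ('B'): step: R->2, L=6; B->plug->B->R->A->L->E->refl->A->L'->D->R'->F->plug->G
Char 5 ('A'): step: R->3, L=6; A->plug->A->R->H->L->D->refl->B->L'->B->R'->C->plug->C

C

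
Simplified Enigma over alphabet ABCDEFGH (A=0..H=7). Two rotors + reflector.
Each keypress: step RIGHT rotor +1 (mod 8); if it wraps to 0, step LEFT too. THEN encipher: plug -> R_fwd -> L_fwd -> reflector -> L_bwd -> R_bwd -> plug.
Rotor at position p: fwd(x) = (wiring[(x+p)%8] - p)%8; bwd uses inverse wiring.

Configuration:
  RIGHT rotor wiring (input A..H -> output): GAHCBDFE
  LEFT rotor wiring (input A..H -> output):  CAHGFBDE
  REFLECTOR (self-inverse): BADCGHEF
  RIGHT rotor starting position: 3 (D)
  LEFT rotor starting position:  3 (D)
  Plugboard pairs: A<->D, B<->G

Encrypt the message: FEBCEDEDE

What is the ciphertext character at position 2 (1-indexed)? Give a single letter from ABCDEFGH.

Char 1 ('F'): step: R->4, L=3; F->plug->F->R->E->L->B->refl->A->L'->D->R'->G->plug->B
Char 2 ('E'): step: R->5, L=3; E->plug->E->R->D->L->A->refl->B->L'->E->R'->H->plug->H

H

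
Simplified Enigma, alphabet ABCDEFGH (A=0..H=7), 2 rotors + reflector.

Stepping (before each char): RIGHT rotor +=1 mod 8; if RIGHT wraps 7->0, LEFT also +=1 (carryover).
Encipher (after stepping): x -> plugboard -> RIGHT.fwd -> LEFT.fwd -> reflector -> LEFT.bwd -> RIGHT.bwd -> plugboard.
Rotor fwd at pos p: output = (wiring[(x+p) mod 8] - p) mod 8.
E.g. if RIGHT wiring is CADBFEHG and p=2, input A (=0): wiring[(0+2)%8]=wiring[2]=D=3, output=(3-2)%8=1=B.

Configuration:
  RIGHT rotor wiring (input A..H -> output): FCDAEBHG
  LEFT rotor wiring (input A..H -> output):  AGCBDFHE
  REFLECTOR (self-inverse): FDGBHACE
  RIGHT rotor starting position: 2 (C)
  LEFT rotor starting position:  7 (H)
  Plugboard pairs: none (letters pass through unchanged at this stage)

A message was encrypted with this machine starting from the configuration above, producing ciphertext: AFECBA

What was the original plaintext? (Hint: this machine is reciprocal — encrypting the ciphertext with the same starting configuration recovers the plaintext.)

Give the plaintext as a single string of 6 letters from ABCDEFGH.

Answer: FHBBDD

Derivation:
Char 1 ('A'): step: R->3, L=7; A->plug->A->R->F->L->E->refl->H->L'->C->R'->F->plug->F
Char 2 ('F'): step: R->4, L=7; F->plug->F->R->G->L->G->refl->C->L'->E->R'->H->plug->H
Char 3 ('E'): step: R->5, L=7; E->plug->E->R->F->L->E->refl->H->L'->C->R'->B->plug->B
Char 4 ('C'): step: R->6, L=7; C->plug->C->R->H->L->A->refl->F->L'->A->R'->B->plug->B
Char 5 ('B'): step: R->7, L=7; B->plug->B->R->G->L->G->refl->C->L'->E->R'->D->plug->D
Char 6 ('A'): step: R->0, L->0 (L advanced); A->plug->A->R->F->L->F->refl->A->L'->A->R'->D->plug->D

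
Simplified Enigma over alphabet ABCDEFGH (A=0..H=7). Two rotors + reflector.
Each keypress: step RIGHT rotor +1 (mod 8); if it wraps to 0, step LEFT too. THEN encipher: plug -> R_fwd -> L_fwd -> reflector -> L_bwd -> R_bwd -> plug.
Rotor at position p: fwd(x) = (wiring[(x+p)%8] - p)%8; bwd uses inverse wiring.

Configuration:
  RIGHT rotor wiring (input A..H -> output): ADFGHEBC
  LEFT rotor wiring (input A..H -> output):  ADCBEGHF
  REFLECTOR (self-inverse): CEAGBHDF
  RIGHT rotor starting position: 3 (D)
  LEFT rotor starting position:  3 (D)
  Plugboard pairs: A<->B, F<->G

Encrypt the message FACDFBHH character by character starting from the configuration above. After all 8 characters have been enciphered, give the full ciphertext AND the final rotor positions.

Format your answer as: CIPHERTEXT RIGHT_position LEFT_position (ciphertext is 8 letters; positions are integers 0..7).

Answer: BEGCBDGD 3 4

Derivation:
Char 1 ('F'): step: R->4, L=3; F->plug->G->R->B->L->B->refl->E->L'->D->R'->A->plug->B
Char 2 ('A'): step: R->5, L=3; A->plug->B->R->E->L->C->refl->A->L'->G->R'->E->plug->E
Char 3 ('C'): step: R->6, L=3; C->plug->C->R->C->L->D->refl->G->L'->A->R'->F->plug->G
Char 4 ('D'): step: R->7, L=3; D->plug->D->R->G->L->A->refl->C->L'->E->R'->C->plug->C
Char 5 ('F'): step: R->0, L->4 (L advanced); F->plug->G->R->B->L->C->refl->A->L'->A->R'->A->plug->B
Char 6 ('B'): step: R->1, L=4; B->plug->A->R->C->L->D->refl->G->L'->G->R'->D->plug->D
Char 7 ('H'): step: R->2, L=4; H->plug->H->R->B->L->C->refl->A->L'->A->R'->F->plug->G
Char 8 ('H'): step: R->3, L=4; H->plug->H->R->C->L->D->refl->G->L'->G->R'->D->plug->D
Final: ciphertext=BEGCBDGD, RIGHT=3, LEFT=4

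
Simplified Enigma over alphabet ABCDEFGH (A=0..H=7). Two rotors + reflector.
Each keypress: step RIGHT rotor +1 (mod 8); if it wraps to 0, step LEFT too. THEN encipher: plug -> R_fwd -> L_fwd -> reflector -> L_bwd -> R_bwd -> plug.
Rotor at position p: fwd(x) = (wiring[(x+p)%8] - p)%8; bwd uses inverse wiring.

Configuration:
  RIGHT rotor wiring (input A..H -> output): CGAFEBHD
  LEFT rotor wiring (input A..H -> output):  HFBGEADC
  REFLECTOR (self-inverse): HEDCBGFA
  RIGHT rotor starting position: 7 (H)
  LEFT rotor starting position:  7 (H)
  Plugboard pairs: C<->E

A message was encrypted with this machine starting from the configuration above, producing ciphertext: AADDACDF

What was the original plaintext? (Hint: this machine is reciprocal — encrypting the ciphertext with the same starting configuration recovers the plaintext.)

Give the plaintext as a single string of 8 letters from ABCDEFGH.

Answer: CCAABFBH

Derivation:
Char 1 ('A'): step: R->0, L->0 (L advanced); A->plug->A->R->C->L->B->refl->E->L'->E->R'->E->plug->C
Char 2 ('A'): step: R->1, L=0; A->plug->A->R->F->L->A->refl->H->L'->A->R'->E->plug->C
Char 3 ('D'): step: R->2, L=0; D->plug->D->R->H->L->C->refl->D->L'->G->R'->A->plug->A
Char 4 ('D'): step: R->3, L=0; D->plug->D->R->E->L->E->refl->B->L'->C->R'->A->plug->A
Char 5 ('A'): step: R->4, L=0; A->plug->A->R->A->L->H->refl->A->L'->F->R'->B->plug->B
Char 6 ('C'): step: R->5, L=0; C->plug->E->R->B->L->F->refl->G->L'->D->R'->F->plug->F
Char 7 ('D'): step: R->6, L=0; D->plug->D->R->A->L->H->refl->A->L'->F->R'->B->plug->B
Char 8 ('F'): step: R->7, L=0; F->plug->F->R->F->L->A->refl->H->L'->A->R'->H->plug->H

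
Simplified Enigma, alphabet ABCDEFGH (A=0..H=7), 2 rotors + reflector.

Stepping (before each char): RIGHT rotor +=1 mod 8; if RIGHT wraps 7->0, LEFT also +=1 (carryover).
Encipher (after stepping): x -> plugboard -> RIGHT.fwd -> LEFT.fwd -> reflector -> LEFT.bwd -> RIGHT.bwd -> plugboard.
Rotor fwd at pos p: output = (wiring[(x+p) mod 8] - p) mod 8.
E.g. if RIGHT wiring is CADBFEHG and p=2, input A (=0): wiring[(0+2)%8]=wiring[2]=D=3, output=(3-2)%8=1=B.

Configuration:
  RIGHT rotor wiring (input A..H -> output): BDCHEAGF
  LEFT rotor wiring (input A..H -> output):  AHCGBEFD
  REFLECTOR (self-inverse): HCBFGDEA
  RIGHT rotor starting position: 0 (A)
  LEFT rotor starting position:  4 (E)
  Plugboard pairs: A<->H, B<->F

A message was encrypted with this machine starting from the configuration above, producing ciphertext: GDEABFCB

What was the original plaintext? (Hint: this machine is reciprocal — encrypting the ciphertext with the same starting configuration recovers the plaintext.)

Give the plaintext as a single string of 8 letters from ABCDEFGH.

Answer: CEADCAHH

Derivation:
Char 1 ('G'): step: R->1, L=4; G->plug->G->R->E->L->E->refl->G->L'->G->R'->C->plug->C
Char 2 ('D'): step: R->2, L=4; D->plug->D->R->G->L->G->refl->E->L'->E->R'->E->plug->E
Char 3 ('E'): step: R->3, L=4; E->plug->E->R->C->L->B->refl->C->L'->H->R'->H->plug->A
Char 4 ('A'): step: R->4, L=4; A->plug->H->R->D->L->H->refl->A->L'->B->R'->D->plug->D
Char 5 ('B'): step: R->5, L=4; B->plug->F->R->F->L->D->refl->F->L'->A->R'->C->plug->C
Char 6 ('F'): step: R->6, L=4; F->plug->B->R->H->L->C->refl->B->L'->C->R'->H->plug->A
Char 7 ('C'): step: R->7, L=4; C->plug->C->R->E->L->E->refl->G->L'->G->R'->A->plug->H
Char 8 ('B'): step: R->0, L->5 (L advanced); B->plug->F->R->A->L->H->refl->A->L'->B->R'->A->plug->H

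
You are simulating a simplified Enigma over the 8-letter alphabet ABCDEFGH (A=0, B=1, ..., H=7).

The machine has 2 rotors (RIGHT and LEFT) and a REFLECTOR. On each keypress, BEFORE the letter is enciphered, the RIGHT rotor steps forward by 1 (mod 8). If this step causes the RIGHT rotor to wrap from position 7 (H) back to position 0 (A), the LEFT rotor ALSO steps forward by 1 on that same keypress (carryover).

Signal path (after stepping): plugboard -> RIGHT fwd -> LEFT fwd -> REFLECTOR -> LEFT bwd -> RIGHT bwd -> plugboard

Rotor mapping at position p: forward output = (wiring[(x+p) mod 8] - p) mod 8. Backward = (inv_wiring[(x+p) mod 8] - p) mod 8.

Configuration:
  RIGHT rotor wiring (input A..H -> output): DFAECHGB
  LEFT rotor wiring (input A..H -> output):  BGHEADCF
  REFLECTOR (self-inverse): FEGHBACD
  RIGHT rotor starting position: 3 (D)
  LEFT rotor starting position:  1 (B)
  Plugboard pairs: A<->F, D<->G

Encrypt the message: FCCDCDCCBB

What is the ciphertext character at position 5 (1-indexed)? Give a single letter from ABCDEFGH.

Char 1 ('F'): step: R->4, L=1; F->plug->A->R->G->L->E->refl->B->L'->F->R'->D->plug->G
Char 2 ('C'): step: R->5, L=1; C->plug->C->R->E->L->C->refl->G->L'->B->R'->B->plug->B
Char 3 ('C'): step: R->6, L=1; C->plug->C->R->F->L->B->refl->E->L'->G->R'->F->plug->A
Char 4 ('D'): step: R->7, L=1; D->plug->G->R->A->L->F->refl->A->L'->H->R'->H->plug->H
Char 5 ('C'): step: R->0, L->2 (L advanced); C->plug->C->R->A->L->F->refl->A->L'->E->R'->D->plug->G

G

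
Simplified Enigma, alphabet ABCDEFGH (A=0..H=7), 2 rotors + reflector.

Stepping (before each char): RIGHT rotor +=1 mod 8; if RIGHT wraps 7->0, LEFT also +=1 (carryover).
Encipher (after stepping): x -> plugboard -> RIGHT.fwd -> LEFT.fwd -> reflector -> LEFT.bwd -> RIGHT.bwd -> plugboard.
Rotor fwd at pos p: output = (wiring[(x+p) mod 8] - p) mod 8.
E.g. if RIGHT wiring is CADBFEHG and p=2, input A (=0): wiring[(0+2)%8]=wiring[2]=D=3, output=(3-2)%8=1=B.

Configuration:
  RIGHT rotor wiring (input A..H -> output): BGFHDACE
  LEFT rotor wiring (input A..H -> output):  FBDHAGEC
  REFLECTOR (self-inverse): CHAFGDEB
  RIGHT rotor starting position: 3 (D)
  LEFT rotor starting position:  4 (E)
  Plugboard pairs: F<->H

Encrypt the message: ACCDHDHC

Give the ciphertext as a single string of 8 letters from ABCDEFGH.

Char 1 ('A'): step: R->4, L=4; A->plug->A->R->H->L->D->refl->F->L'->F->R'->E->plug->E
Char 2 ('C'): step: R->5, L=4; C->plug->C->R->H->L->D->refl->F->L'->F->R'->B->plug->B
Char 3 ('C'): step: R->6, L=4; C->plug->C->R->D->L->G->refl->E->L'->A->R'->D->plug->D
Char 4 ('D'): step: R->7, L=4; D->plug->D->R->G->L->H->refl->B->L'->E->R'->F->plug->H
Char 5 ('H'): step: R->0, L->5 (L advanced); H->plug->F->R->A->L->B->refl->H->L'->B->R'->A->plug->A
Char 6 ('D'): step: R->1, L=5; D->plug->D->R->C->L->F->refl->D->L'->H->R'->E->plug->E
Char 7 ('H'): step: R->2, L=5; H->plug->F->R->C->L->F->refl->D->L'->H->R'->G->plug->G
Char 8 ('C'): step: R->3, L=5; C->plug->C->R->F->L->G->refl->E->L'->E->R'->A->plug->A

Answer: EBDHAEGA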